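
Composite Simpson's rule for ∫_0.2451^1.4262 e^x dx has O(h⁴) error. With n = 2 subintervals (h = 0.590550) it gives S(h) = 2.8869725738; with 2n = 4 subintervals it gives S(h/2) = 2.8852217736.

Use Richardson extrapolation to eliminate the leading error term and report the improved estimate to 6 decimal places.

2.885105

r = 4: numerator weight 16, denominator 15.
Difference of the inputs: 2.8852217736 − 2.8869725738 = -0.0017508002
Correction (A(h/2) − A(h))/(16 − 1) = (-0.0017508002)/15 = -0.0001167200
R = 2.8852217736 − 0.0001167200 = 2.8851050536
Shift from A(h/2): −0.0001167200.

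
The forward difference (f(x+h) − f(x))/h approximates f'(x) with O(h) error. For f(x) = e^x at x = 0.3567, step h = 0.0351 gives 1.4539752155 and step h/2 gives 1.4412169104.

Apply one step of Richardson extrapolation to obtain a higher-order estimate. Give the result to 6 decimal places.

1.428459

Leading term ∝ h^1; use weight 2 = 2^1.
Numerator 2*A(h/2) − A(h) = 2*1.4412169104 − 1.4539752155 = 1.4284586053
Divide by 2^1 − 1 = 1.
R = 1.4284586053/1 = 1.4284586053
Gap between inputs: 1.276e-02; correction applied: −0.0127583051.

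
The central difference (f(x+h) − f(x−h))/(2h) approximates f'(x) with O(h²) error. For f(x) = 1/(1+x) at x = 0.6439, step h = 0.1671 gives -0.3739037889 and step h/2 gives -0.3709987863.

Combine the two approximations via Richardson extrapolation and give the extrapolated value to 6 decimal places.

-0.370030

Leading term ∝ h^2; use weight 4 = 2^2.
4*(-0.3709987863) = -1.4839951452; subtract (-0.3739037889) → -1.1100913563
R = (-1.1100913563)/3 = -0.3700304521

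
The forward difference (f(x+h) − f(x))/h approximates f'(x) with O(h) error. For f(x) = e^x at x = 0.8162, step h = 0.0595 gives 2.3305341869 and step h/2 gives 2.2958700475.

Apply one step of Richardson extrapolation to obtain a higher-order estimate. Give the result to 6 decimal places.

r = 1: numerator weight 2, denominator 1.
2*2.2958700475 − 2.3305341869 = 2.2612059081
R = 2.2612059081/1 = 2.2612059081

2.261206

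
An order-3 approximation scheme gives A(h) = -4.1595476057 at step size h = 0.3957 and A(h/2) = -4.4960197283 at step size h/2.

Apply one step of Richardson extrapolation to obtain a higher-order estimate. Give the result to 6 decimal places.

-4.544087

Leading term ∝ h^3; use weight 8 = 2^3.
Top: 8(-4.4960197283) − (-4.1595476057) = -31.8086102207
Divide by 2^3 − 1 = 7.
So the Richardson estimate is -4.5440871744.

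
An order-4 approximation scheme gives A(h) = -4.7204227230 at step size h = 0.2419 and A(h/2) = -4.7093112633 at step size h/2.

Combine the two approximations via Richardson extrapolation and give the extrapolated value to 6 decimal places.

Method order is 4; weight 2^4 = 16.
16·(-4.7093112633) = -75.3489802128; subtract (-4.7204227230) → -70.6285574898
Denominator 16 − 1 = 15.
Extrapolated: (-70.6285574898) / 15 = -4.7085704993
Correction |R − A(h/2)| = 7.408e-04; gap |A(h/2) − A(h)| = 1.111e-02.

-4.708570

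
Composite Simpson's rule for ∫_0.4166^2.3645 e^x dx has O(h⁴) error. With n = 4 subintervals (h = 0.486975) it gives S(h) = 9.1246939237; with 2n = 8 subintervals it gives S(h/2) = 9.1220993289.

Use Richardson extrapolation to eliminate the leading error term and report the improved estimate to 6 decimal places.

The method has order 4: 2^4 = 16.
16 × 9.1220993289 = 145.9535892624; subtract 9.1246939237 → 136.8288953387
R = 136.8288953387/15 = 9.1219263559

9.121926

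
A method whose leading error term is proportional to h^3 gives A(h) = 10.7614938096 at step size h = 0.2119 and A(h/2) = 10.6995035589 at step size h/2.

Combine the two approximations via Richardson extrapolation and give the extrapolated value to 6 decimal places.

With r = 3 the leading error scales as h^3, so the weight is 2^3 = 8.
8*10.6995035589 − 10.7614938096 = 74.8345346616
74.8345346616 ÷ 7 = 10.6906478088
Shift from A(h/2): −0.0088557501.

10.690648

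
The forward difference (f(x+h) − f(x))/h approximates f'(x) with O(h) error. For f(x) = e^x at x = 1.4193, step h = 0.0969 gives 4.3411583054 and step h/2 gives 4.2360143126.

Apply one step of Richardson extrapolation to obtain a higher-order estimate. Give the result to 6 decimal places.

4.130870

Order 1 gives 2^r = 2 and 2^r − 1 = 1.
2 × 4.2360143126 = 8.4720286252; subtract 4.3411583054 → 4.1308703198
4.1308703198 ÷ 1 = 4.1308703198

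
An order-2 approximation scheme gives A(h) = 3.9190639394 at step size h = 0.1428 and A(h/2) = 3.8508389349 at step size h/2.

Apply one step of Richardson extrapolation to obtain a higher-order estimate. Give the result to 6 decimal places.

The method has order 2: 2^2 = 4.
4·3.8508389349 = 15.4033557396; 15.4033557396 − 3.9190639394 = 11.4842918002
Extrapolated: 11.4842918002 / 3 = 3.8280972667
Gap between inputs: 6.823e-02; correction applied: −0.0227416682.

3.828097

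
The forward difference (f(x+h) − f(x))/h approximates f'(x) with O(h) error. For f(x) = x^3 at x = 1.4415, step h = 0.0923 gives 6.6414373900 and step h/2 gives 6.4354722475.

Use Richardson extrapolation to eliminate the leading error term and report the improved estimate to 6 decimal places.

Leading term ∝ h^1; use weight 2 = 2^1.
2·6.4354722475 = 12.8709444950; subtract 6.6414373900 → 6.2295071050
R = 6.2295071050/1 = 6.2295071050

6.229507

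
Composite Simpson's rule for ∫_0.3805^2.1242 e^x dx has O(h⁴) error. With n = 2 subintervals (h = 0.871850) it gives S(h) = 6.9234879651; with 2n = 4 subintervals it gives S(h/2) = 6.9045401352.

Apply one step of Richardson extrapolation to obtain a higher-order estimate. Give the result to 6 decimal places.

6.903277

Error is O(h^4); halving h shrinks it by 2^4 = 16.
16*6.9045401352 − 6.9234879651 = 103.5491541981
103.5491541981 ÷ 15 = 6.9032769465
Gap between inputs: 1.895e-02; correction applied: −0.0012631887.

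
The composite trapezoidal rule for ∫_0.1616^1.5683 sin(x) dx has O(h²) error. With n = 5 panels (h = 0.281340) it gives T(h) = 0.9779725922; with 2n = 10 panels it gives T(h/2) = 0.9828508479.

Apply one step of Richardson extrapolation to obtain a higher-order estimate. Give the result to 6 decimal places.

0.984477

r = 2: numerator weight 4, denominator 3.
4*0.9828508479 − 0.9779725922 = 2.9534307994
Denominator 4 − 1 = 3.
Extrapolated: 2.9534307994 / 3 = 0.9844769331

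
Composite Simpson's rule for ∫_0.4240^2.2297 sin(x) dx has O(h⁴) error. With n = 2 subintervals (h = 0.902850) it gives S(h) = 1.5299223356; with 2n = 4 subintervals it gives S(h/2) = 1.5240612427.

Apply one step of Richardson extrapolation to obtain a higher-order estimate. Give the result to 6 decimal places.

Order 4 gives 2^r = 16 and 2^r − 1 = 15.
Weighted: 24.3849798832 − 1.5299223356 = 22.8550575476
Divide by 2^4 − 1 = 15.
R = 22.8550575476/15 = 1.5236705032
Correction |R − A(h/2)| = 3.907e-04; gap |A(h/2) − A(h)| = 5.861e-03.

1.523671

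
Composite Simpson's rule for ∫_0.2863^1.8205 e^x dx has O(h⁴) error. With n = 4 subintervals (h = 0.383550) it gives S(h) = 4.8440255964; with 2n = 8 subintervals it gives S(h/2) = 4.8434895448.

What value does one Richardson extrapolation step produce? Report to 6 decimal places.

Order 4 gives 2^r = 16 and 2^r − 1 = 15.
16·4.8434895448 − 4.8440255964 = 72.6518071204
Divide by 2^4 − 1 = 15.
(16·4.8434895448 − 4.8440255964)/(16 − 1) = 4.8434538080
Gap between inputs: 5.361e-04; correction applied: −0.0000357368.

4.843454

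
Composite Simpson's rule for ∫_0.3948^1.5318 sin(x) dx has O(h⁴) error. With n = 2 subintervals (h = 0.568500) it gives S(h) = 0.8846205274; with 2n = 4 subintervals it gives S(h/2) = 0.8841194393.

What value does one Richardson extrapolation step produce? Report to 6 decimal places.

With r = 4 the leading error scales as h^4, so the weight is 2^4 = 16.
16×0.8841194393 = 14.1459110288; subtract 0.8846205274 → 13.2612905014
13.2612905014 ÷ 15 = 0.8840860334
Shift from A(h/2): −0.0000334059.

0.884086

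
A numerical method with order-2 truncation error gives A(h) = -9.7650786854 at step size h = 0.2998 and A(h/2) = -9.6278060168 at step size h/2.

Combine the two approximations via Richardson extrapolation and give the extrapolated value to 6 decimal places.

The method has order 2: 2^2 = 4.
2^2·A(h/2) = -38.5112240672; minus A(h) gives -28.7461453818.
Divide by 2^2 − 1 = 3.
So the Richardson estimate is -9.5820484606.

-9.582048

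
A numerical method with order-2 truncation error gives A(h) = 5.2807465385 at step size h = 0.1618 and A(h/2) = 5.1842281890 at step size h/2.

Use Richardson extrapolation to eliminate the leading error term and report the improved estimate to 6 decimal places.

Method order is 2; weight 2^2 = 4.
4 × 5.1842281890 − 5.2807465385 = 15.4561662175
Extrapolated: 15.4561662175 / 3 = 5.1520554058
Correction |R − A(h/2)| = 3.217e-02; gap |A(h/2) − A(h)| = 9.652e-02.

5.152055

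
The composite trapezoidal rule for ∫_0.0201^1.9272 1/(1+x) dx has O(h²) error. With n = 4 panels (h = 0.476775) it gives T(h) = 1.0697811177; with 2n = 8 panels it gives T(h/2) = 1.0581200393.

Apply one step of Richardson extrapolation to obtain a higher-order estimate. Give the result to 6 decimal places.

Order 2 gives 2^r = 4 and 2^r − 1 = 3.
Top: 4(1.0581200393) − (1.0697811177) = 3.1626990395
Divide by 2^2 − 1 = 3.
So the Richardson estimate is 1.0542330132.
Correction |R − A(h/2)| = 3.887e-03; gap |A(h/2) − A(h)| = 1.166e-02.

1.054233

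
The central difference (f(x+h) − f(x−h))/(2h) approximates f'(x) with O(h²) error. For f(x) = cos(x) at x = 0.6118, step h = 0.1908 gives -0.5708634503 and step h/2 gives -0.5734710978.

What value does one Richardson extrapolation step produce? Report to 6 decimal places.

-0.574340

With r = 2 the leading error scales as h^2, so the weight is 2^2 = 4.
A(h/2) − A(h) = -0.5734710978 − (-0.5708634503) = -0.0026076475
Divide by 2^2 − 1 = 3: (-0.0026076475)/3 = -0.0008692158
R = A(h/2) + (A(h/2) − A(h))/3 = -0.5734710978 − 0.0008692158 = -0.5743403136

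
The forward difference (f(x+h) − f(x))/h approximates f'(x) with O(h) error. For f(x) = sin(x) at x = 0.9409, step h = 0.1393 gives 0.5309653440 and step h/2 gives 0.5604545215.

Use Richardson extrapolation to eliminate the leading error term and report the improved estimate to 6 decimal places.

0.589944

Error is O(h^1); halving h shrinks it by 2^1 = 2.
Numerator 2*A(h/2) − A(h) = 2*0.5604545215 − 0.5309653440 = 0.5899436990
Divide by 2^1 − 1 = 1.
Extrapolated: 0.5899436990 / 1 = 0.5899436990
Shift from A(h/2): +0.0294891775.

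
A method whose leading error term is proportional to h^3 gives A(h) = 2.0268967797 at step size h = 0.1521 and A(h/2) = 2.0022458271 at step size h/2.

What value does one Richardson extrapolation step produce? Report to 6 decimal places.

1.998724

Order 3 gives 2^r = 8 and 2^r − 1 = 7.
Top: 8(2.0022458271) − (2.0268967797) = 13.9910698371
Extrapolated: 13.9910698371 / 7 = 1.9987242624
Correction |R − A(h/2)| = 3.522e-03; gap |A(h/2) − A(h)| = 2.465e-02.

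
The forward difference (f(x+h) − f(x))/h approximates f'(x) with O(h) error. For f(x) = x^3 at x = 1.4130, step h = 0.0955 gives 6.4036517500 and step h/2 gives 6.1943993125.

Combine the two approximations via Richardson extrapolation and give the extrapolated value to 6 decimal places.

Method order is 1; weight 2^1 = 2.
Difference of the inputs: 6.1943993125 − 6.4036517500 = -0.2092524375
Correction (A(h/2) − A(h))/(2 − 1) = (-0.2092524375)/1 = -0.2092524375
R = A(h/2) + (A(h/2) − A(h))/1 = 6.1943993125 − 0.2092524375 = 5.9851468750

5.985147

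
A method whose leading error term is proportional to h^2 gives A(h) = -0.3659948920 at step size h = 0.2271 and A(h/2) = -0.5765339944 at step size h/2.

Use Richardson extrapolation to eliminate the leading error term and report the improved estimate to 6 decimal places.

Error is O(h^2); halving h shrinks it by 2^2 = 4.
Numerator 4·A(h/2) − A(h) = 4·(-0.5765339944) − (-0.3659948920) = -1.9401410856
(4·(-0.5765339944) − (-0.3659948920))/(4 − 1) = -0.6467136952

-0.646714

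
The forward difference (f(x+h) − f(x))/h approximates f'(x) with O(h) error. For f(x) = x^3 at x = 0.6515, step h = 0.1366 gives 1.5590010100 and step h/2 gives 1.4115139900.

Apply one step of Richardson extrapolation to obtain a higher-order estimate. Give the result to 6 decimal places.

1.264027

Leading term ∝ h^1; use weight 2 = 2^1.
Numerator 2*A(h/2) − A(h) = 2*1.4115139900 − 1.5590010100 = 1.2640269700
Denominator 2 − 1 = 1.
Extrapolated: 1.2640269700 / 1 = 1.2640269700
Correction |R − A(h/2)| = 1.475e-01; gap |A(h/2) − A(h)| = 1.475e-01.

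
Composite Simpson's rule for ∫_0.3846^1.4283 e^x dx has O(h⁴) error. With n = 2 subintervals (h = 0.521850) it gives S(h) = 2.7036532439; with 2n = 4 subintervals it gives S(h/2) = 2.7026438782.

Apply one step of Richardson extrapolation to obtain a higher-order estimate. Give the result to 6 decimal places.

2.702577

With r = 4 the leading error scales as h^4, so the weight is 2^4 = 16.
2^4×A(h/2) = 43.2423020512; minus A(h) gives 40.5386488073.
(16×2.7026438782 − 2.7036532439)/(16 − 1) = 2.7025765872
Shift from A(h/2): −0.0000672910.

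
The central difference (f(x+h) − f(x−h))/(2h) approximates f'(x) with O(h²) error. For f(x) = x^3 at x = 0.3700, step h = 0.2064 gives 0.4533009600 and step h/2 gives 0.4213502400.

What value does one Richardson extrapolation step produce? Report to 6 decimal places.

Method order is 2; weight 2^2 = 4.
Numerator 4×A(h/2) − A(h) = 4×0.4213502400 − 0.4533009600 = 1.2321000000
Denominator 4 − 1 = 3.
So the Richardson estimate is 0.4107000000.
Correction |R − A(h/2)| = 1.065e-02; gap |A(h/2) − A(h)| = 3.195e-02.

0.410700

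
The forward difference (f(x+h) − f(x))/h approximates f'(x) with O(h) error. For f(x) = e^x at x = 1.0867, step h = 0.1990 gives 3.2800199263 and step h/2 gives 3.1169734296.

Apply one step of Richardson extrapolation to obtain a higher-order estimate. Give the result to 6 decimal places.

2.953927

r = 1: numerator weight 2, denominator 1.
Top: 2(3.1169734296) − (3.2800199263) = 2.9539269329
Extrapolated: 2.9539269329 / 1 = 2.9539269329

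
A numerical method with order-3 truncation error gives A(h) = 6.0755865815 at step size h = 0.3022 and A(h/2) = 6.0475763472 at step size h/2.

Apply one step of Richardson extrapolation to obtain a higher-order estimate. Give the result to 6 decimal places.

6.043575

Error is O(h^3); halving h shrinks it by 2^3 = 8.
Numerator 8·A(h/2) − A(h) = 8·6.0475763472 − 6.0755865815 = 42.3050241961
Denominator 8 − 1 = 7.
(8·6.0475763472 − 6.0755865815)/(8 − 1) = 6.0435748852
Shift from A(h/2): −0.0040014620.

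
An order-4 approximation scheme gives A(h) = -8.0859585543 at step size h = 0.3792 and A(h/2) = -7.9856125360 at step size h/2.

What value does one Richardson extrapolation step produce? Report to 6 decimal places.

Method order is 4; weight 2^4 = 16.
Top: 16(-7.9856125360) − (-8.0859585543) = -119.6838420217
R = (-119.6838420217)/15 = -7.9789228014

-7.978923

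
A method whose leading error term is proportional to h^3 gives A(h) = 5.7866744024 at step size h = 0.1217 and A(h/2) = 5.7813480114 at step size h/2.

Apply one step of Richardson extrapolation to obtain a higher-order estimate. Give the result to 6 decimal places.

5.780587

r = 3, so 2^r = 8.
Numerator 8×A(h/2) − A(h) = 8×5.7813480114 − 5.7866744024 = 40.4641096888
Denominator 8 − 1 = 7.
So the Richardson estimate is 5.7805870984.
Gap between inputs: 5.326e-03; correction applied: −0.0007609130.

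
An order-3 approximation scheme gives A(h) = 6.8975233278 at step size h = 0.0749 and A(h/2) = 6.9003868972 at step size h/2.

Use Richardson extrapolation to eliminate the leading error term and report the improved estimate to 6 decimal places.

6.900796

Error is O(h^3); halving h shrinks it by 2^3 = 8.
8·6.9003868972 = 55.2030951776; 55.2030951776 − 6.8975233278 = 48.3055718498
Divide by 2^3 − 1 = 7.
Result: 6.9007959785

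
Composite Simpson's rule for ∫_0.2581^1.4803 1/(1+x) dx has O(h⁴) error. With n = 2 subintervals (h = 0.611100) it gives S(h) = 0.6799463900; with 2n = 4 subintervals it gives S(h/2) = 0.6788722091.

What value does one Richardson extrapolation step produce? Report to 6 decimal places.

Error is O(h^4); halving h shrinks it by 2^4 = 16.
16 × 0.6788722091 = 10.8619553456; 10.8619553456 − 0.6799463900 = 10.1820089556
Divide by 2^4 − 1 = 15.
10.1820089556 ÷ 15 = 0.6788005970

0.678801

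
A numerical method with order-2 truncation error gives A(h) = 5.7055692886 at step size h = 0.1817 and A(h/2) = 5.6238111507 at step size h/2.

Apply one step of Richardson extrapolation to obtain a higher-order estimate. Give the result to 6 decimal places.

5.596558

With r = 2 the leading error scales as h^2, so the weight is 2^2 = 4.
4 × 5.6238111507 − 5.7055692886 = 16.7896753142
Divide by 2^2 − 1 = 3.
16.7896753142 ÷ 3 = 5.5965584381
Gap between inputs: 8.176e-02; correction applied: −0.0272527126.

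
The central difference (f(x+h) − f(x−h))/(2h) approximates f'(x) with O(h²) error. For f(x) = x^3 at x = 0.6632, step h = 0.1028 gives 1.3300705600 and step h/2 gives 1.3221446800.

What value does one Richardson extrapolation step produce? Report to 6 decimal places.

1.319503

The method has order 2: 2^2 = 4.
Weighted: 5.2885787200 − 1.3300705600 = 3.9585081600
3.9585081600 ÷ 3 = 1.3195027200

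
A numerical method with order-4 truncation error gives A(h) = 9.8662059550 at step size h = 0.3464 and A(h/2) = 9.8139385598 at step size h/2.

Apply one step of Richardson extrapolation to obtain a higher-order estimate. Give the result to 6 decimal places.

Order 4 gives 2^r = 16 and 2^r − 1 = 15.
Weighted: 157.0230169568 − 9.8662059550 = 147.1568110018
147.1568110018 ÷ 15 = 9.8104540668
Gap between inputs: 5.227e-02; correction applied: −0.0034844930.

9.810454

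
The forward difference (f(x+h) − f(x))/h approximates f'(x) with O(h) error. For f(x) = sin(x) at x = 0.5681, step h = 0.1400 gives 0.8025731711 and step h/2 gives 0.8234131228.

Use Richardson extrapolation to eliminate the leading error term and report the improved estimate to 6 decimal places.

With r = 1 the leading error scales as h^1, so the weight is 2^1 = 2.
Numerator 2×A(h/2) − A(h) = 2×0.8234131228 − 0.8025731711 = 0.8442530745
(2×0.8234131228 − 0.8025731711)/(2 − 1) = 0.8442530745
Shift from A(h/2): +0.0208399517.

0.844253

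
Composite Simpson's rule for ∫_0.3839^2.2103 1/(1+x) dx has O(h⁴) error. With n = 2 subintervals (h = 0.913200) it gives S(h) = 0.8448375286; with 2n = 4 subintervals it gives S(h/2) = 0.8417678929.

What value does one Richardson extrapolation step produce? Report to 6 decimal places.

r = 4, so 2^r = 16.
Numerator 16 × A(h/2) − A(h) = 16 × 0.8417678929 − 0.8448375286 = 12.6234487578
Denominator 16 − 1 = 15.
So the Richardson estimate is 0.8415632505.

0.841563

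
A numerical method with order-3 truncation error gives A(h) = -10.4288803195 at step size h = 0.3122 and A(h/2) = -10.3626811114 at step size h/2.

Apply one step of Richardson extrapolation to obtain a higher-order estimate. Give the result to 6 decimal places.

-10.353224

r = 3: numerator weight 8, denominator 7.
8 × (-10.3626811114) = -82.9014488912; subtract (-10.4288803195) → -72.4725685717
Extrapolated: (-72.4725685717) / 7 = -10.3532240817
Shift from A(h/2): +0.0094570297.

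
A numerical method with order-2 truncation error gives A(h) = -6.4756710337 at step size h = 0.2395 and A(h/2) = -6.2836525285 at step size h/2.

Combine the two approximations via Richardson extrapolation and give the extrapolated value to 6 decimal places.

Leading term ∝ h^2; use weight 4 = 2^2.
4*(-6.2836525285) = -25.1346101140; subtract (-6.4756710337) → -18.6589390803
R = (-18.6589390803)/3 = -6.2196463601

-6.219646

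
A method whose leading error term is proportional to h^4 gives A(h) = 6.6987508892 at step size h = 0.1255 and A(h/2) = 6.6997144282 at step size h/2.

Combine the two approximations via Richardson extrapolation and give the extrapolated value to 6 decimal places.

Error is O(h^4); halving h shrinks it by 2^4 = 16.
Difference of the inputs: 6.6997144282 − 6.6987508892 = 0.0009635390
Correction (A(h/2) − A(h))/(16 − 1) = 0.0009635390/15 = 0.0000642359
R = 6.6997144282 + 0.0000642359 = 6.6997786641

6.699779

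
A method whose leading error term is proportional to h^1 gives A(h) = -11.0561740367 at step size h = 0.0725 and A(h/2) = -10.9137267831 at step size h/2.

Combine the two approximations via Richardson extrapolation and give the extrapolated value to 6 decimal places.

-10.771280

r = 1, so 2^r = 2.
Top: 2(-10.9137267831) − (-11.0561740367) = -10.7712795295
(2×(-10.9137267831) − (-11.0561740367))/(2 − 1) = -10.7712795295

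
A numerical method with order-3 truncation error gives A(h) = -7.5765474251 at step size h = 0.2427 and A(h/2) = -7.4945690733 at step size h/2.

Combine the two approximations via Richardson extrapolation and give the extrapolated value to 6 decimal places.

-7.482858

With r = 3 the leading error scales as h^3, so the weight is 2^3 = 8.
Weighted: (-59.9565525864) − (-7.5765474251) = -52.3800051613
Divide by 2^3 − 1 = 7.
Result: -7.4828578802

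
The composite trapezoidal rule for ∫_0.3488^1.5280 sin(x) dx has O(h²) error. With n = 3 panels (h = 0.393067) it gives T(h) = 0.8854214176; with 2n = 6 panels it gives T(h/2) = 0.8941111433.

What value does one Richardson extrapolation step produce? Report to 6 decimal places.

Error is O(h^2); halving h shrinks it by 2^2 = 4.
4*0.8941111433 = 3.5764445732; 3.5764445732 − 0.8854214176 = 2.6910231556
Divide by 2^2 − 1 = 3.
2.6910231556 ÷ 3 = 0.8970077185
Correction |R − A(h/2)| = 2.897e-03; gap |A(h/2) − A(h)| = 8.690e-03.

0.897008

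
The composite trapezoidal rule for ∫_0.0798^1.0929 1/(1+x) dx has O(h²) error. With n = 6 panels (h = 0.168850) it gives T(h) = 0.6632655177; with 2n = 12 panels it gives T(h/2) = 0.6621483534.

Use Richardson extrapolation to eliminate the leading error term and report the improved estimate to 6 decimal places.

0.661776

r = 2: numerator weight 4, denominator 3.
Difference of the inputs: 0.6621483534 − 0.6632655177 = -0.0011171643
Divide by 2^2 − 1 = 3: (-0.0011171643)/3 = -0.0003723881
R = 0.6621483534 − 0.0003723881 = 0.6617759653
Gap between inputs: 1.117e-03; correction applied: −0.0003723881.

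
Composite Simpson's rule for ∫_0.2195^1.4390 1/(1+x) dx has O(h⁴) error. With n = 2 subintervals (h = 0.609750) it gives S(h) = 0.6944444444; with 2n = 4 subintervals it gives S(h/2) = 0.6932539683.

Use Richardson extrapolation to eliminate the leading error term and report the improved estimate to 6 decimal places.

r = 4: numerator weight 16, denominator 15.
A(h/2) − A(h) = 0.6932539683 − 0.6944444444 = -0.0011904761
Divide by 2^4 − 1 = 15: (-0.0011904761)/15 = -0.0000793651
R = A(h/2) + (A(h/2) − A(h))/15 = 0.6932539683 − 0.0000793651 = 0.6931746032
Correction |R − A(h/2)| = 7.937e-05; gap |A(h/2) − A(h)| = 1.190e-03.

0.693175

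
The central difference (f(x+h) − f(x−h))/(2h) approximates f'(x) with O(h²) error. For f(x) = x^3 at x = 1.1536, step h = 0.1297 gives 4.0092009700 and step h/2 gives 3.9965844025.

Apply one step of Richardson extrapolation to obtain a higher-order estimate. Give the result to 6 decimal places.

3.992379

Error is O(h^2); halving h shrinks it by 2^2 = 4.
Numerator 4·A(h/2) − A(h) = 4·3.9965844025 − 4.0092009700 = 11.9771366400
Denominator 4 − 1 = 3.
Extrapolated: 11.9771366400 / 3 = 3.9923788800
Shift from A(h/2): −0.0042055225.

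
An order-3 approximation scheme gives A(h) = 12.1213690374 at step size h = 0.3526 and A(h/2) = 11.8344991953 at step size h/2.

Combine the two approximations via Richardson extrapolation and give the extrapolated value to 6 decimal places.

11.793518

Error is O(h^3); halving h shrinks it by 2^3 = 8.
Weighted: 94.6759935624 − 12.1213690374 = 82.5546245250
Denominator 8 − 1 = 7.
Extrapolated: 82.5546245250 / 7 = 11.7935177893
Shift from A(h/2): −0.0409814060.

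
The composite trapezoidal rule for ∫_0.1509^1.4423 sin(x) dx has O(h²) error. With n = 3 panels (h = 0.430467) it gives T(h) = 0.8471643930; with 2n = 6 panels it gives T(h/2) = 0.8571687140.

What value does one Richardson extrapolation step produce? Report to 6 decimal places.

0.860503

Method order is 2; weight 2^2 = 4.
Weighted: 3.4286748560 − 0.8471643930 = 2.5815104630
Extrapolated: 2.5815104630 / 3 = 0.8605034877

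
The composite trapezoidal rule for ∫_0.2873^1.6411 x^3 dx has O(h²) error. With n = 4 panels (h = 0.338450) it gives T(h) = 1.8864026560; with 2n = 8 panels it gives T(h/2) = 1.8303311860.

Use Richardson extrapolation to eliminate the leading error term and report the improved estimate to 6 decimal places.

1.811641

Error is O(h^2); halving h shrinks it by 2^2 = 4.
4×1.8303311860 = 7.3213247440; subtract 1.8864026560 → 5.4349220880
Divide by 2^2 − 1 = 3.
Result: 1.8116406960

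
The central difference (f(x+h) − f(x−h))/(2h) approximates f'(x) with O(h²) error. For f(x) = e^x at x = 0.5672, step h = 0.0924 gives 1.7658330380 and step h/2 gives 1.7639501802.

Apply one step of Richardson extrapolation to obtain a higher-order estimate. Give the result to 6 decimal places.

r = 2: numerator weight 4, denominator 3.
4×1.7639501802 − 1.7658330380 = 5.2899676828
(4×1.7639501802 − 1.7658330380)/(4 − 1) = 1.7633225609

1.763323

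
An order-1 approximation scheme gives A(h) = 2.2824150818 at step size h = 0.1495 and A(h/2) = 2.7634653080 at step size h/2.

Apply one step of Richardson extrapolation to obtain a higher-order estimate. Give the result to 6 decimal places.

r = 1: numerator weight 2, denominator 1.
2·2.7634653080 = 5.5269306160; 5.5269306160 − 2.2824150818 = 3.2445155342
Divide by 2^1 − 1 = 1.
Result: 3.2445155342

3.244516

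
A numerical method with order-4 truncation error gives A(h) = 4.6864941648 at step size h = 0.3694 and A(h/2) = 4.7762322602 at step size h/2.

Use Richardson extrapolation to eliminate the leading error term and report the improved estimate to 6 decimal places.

Order 4 gives 2^r = 16 and 2^r − 1 = 15.
16 × 4.7762322602 − 4.6864941648 = 71.7332219984
(16 × 4.7762322602 − 4.6864941648)/(16 − 1) = 4.7822147999
Gap between inputs: 8.974e-02; correction applied: +0.0059825397.

4.782215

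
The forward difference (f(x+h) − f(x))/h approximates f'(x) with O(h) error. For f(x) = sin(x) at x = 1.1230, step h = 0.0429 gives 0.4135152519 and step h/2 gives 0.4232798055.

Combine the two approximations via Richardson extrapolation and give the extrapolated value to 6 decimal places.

With r = 1 the leading error scales as h^1, so the weight is 2^1 = 2.
2 × 0.4232798055 = 0.8465596110; 0.8465596110 − 0.4135152519 = 0.4330443591
Extrapolated: 0.4330443591 / 1 = 0.4330443591

0.433044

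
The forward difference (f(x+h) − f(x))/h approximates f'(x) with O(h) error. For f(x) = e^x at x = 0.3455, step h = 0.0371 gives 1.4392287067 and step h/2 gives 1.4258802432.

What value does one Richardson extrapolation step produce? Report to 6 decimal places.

1.412532

Method order is 1; weight 2^1 = 2.
A(h/2) − A(h) = 1.4258802432 − 1.4392287067 = -0.0133484635
Correction (A(h/2) − A(h))/(2 − 1) = (-0.0133484635)/1 = -0.0133484635
R = A(h/2) + (A(h/2) − A(h))/1 = 1.4258802432 − 0.0133484635 = 1.4125317797
Gap between inputs: 1.335e-02; correction applied: −0.0133484635.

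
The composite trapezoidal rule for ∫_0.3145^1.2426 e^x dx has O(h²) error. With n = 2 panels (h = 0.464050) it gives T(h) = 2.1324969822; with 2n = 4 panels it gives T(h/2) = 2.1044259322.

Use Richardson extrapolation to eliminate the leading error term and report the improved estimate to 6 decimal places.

2.095069

Leading term ∝ h^2; use weight 4 = 2^2.
2^2×A(h/2) = 8.4177037288; minus A(h) gives 6.2852067466.
Extrapolated: 6.2852067466 / 3 = 2.0950689155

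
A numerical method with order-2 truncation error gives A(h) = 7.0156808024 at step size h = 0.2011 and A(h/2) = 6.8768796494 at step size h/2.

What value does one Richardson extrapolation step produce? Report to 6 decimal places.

Method order is 2; weight 2^2 = 4.
Numerator 4·A(h/2) − A(h) = 4·6.8768796494 − 7.0156808024 = 20.4918377952
Divide by 2^2 − 1 = 3.
(4·6.8768796494 − 7.0156808024)/(4 − 1) = 6.8306125984

6.830613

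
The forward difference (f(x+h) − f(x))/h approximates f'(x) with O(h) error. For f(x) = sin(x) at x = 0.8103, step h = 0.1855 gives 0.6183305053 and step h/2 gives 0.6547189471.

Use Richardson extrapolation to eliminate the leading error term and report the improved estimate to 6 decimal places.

The method has order 1: 2^1 = 2.
2*0.6547189471 − 0.6183305053 = 0.6911073889
Divide by 2^1 − 1 = 1.
Result: 0.6911073889
Shift from A(h/2): +0.0363884418.

0.691107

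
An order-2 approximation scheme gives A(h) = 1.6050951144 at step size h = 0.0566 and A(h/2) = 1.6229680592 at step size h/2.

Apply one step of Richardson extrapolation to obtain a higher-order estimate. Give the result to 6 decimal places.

r = 2: numerator weight 4, denominator 3.
4·1.6229680592 = 6.4918722368; 6.4918722368 − 1.6050951144 = 4.8867771224
(4·1.6229680592 − 1.6050951144)/(4 − 1) = 1.6289257075
Correction |R − A(h/2)| = 5.958e-03; gap |A(h/2) − A(h)| = 1.787e-02.

1.628926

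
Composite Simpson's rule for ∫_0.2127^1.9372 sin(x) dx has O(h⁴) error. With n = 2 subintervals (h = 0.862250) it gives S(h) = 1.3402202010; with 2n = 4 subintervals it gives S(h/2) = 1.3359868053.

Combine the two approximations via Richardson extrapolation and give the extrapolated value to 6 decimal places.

1.335705

The method has order 4: 2^4 = 16.
Difference of the inputs: 1.3359868053 − 1.3402202010 = -0.0042333957
Divide by 2^4 − 1 = 15: (-0.0042333957)/15 = -0.0002822264
R = 1.3359868053 − 0.0002822264 = 1.3357045789
Shift from A(h/2): −0.0002822264.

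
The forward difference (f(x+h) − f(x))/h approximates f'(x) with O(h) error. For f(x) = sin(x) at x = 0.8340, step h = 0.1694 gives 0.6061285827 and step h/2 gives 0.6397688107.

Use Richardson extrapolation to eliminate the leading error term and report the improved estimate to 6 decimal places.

The method has order 1: 2^1 = 2.
Weighted: 1.2795376214 − 0.6061285827 = 0.6734090387
Denominator 2 − 1 = 1.
Extrapolated: 0.6734090387 / 1 = 0.6734090387
Gap between inputs: 3.364e-02; correction applied: +0.0336402280.

0.673409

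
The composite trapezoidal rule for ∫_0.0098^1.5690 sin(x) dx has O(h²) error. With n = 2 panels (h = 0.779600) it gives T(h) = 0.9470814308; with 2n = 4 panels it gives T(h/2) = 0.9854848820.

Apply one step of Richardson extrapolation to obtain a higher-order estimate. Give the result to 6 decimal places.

0.998286

r = 2, so 2^r = 4.
2^2×A(h/2) = 3.9419395280; minus A(h) gives 2.9948580972.
Extrapolated: 2.9948580972 / 3 = 0.9982860324
Shift from A(h/2): +0.0128011504.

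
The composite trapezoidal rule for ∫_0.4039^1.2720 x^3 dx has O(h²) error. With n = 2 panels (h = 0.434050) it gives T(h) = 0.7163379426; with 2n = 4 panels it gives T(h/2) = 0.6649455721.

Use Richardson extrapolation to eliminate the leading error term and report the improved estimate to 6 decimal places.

Order 2 gives 2^r = 4 and 2^r − 1 = 3.
2^2*A(h/2) = 2.6597822884; minus A(h) gives 1.9434443458.
Divide by 2^2 − 1 = 3.
R = 1.9434443458/3 = 0.6478147819

0.647815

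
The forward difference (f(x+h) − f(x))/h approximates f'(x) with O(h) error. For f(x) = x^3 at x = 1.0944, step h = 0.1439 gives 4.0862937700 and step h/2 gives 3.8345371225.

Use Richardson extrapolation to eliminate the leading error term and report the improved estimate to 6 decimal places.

3.582780

Order 1 gives 2^r = 2 and 2^r − 1 = 1.
Weighted: 7.6690742450 − 4.0862937700 = 3.5827804750
Divide by 2^1 − 1 = 1.
(2×3.8345371225 − 4.0862937700)/(2 − 1) = 3.5827804750
Gap between inputs: 2.518e-01; correction applied: −0.2517566475.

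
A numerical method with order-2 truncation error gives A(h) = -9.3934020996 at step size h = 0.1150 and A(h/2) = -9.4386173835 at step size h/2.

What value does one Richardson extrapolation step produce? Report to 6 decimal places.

-9.453689

r = 2: numerator weight 4, denominator 3.
4·(-9.4386173835) − (-9.3934020996) = -28.3610674344
Divide by 2^2 − 1 = 3.
Extrapolated: (-28.3610674344) / 3 = -9.4536891448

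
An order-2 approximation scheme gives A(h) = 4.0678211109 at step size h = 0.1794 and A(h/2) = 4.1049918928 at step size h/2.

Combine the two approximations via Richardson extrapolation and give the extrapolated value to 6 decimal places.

Error is O(h^2); halving h shrinks it by 2^2 = 4.
Top: 4(4.1049918928) − (4.0678211109) = 12.3521464603
Divide by 2^2 − 1 = 3.
(4*4.1049918928 − 4.0678211109)/(4 − 1) = 4.1173821534

4.117382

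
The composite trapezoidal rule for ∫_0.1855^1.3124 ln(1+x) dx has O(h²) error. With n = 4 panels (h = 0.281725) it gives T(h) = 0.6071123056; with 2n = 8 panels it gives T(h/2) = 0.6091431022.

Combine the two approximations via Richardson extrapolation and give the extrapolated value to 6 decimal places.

0.609820

Method order is 2; weight 2^2 = 4.
4*0.6091431022 = 2.4365724088; 2.4365724088 − 0.6071123056 = 1.8294601032
Extrapolated: 1.8294601032 / 3 = 0.6098200344
Correction |R − A(h/2)| = 6.769e-04; gap |A(h/2) − A(h)| = 2.031e-03.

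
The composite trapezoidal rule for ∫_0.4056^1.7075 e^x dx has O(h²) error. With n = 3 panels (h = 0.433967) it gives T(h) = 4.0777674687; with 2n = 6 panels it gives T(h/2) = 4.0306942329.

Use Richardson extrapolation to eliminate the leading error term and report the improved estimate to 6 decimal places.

Error is O(h^2); halving h shrinks it by 2^2 = 4.
A(h/2) − A(h) = 4.0306942329 − 4.0777674687 = -0.0470732358
Divide by 2^2 − 1 = 3: (-0.0470732358)/3 = -0.0156910786
R = A(h/2) + (A(h/2) − A(h))/3 = 4.0306942329 − 0.0156910786 = 4.0150031543
Correction |R − A(h/2)| = 1.569e-02; gap |A(h/2) − A(h)| = 4.707e-02.

4.015003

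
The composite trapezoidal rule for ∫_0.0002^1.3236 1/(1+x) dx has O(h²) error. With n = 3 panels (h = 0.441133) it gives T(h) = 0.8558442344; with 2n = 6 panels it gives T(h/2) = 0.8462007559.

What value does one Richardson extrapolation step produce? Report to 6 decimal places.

The method has order 2: 2^2 = 4.
4 × 0.8462007559 − 0.8558442344 = 2.5289587892
(4 × 0.8462007559 − 0.8558442344)/(4 − 1) = 0.8429862631

0.842986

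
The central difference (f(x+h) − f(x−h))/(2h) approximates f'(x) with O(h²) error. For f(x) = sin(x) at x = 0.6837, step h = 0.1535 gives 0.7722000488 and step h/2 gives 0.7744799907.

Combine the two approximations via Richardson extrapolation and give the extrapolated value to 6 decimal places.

r = 2, so 2^r = 4.
2^2×A(h/2) = 3.0979199628; minus A(h) gives 2.3257199140.
R = 2.3257199140/3 = 0.7752399713

0.775240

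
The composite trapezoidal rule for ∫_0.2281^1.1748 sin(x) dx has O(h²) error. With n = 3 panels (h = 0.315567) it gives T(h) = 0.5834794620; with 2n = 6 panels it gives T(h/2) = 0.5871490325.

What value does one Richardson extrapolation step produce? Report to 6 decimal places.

r = 2: numerator weight 4, denominator 3.
A(h/2) − A(h) = 0.5871490325 − 0.5834794620 = 0.0036695705
Divide by 2^2 − 1 = 3: 0.0036695705/3 = 0.0012231902
R = 0.5871490325 + 0.0012231902 = 0.5883722227
Correction |R − A(h/2)| = 1.223e-03; gap |A(h/2) − A(h)| = 3.670e-03.

0.588372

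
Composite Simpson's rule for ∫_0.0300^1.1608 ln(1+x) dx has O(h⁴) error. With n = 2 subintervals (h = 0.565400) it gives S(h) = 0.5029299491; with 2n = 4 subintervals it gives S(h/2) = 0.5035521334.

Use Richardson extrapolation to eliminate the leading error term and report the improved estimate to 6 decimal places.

Method order is 4; weight 2^4 = 16.
16 × 0.5035521334 = 8.0568341344; 8.0568341344 − 0.5029299491 = 7.5539041853
Extrapolated: 7.5539041853 / 15 = 0.5035936124
Correction |R − A(h/2)| = 4.148e-05; gap |A(h/2) − A(h)| = 6.222e-04.

0.503594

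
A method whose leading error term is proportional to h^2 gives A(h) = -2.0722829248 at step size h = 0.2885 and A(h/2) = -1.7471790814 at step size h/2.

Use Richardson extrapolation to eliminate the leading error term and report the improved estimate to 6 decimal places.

-1.638811

r = 2, so 2^r = 4.
2^2 × A(h/2) = -6.9887163256; minus A(h) gives -4.9164334008.
Extrapolated: (-4.9164334008) / 3 = -1.6388111336
Gap between inputs: 3.251e-01; correction applied: +0.1083679478.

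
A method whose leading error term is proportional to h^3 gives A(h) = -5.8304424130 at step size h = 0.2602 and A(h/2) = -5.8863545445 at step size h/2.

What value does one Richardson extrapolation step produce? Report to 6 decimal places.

-5.894342

Leading term ∝ h^3; use weight 8 = 2^3.
Numerator 8×A(h/2) − A(h) = 8×(-5.8863545445) − (-5.8304424130) = -41.2603939430
(8×(-5.8863545445) − (-5.8304424130))/(8 − 1) = -5.8943419919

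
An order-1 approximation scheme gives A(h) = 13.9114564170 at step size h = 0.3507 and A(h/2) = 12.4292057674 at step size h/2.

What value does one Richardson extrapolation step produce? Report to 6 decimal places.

10.946955

Leading term ∝ h^1; use weight 2 = 2^1.
Top: 2(12.4292057674) − (13.9114564170) = 10.9469551178
Extrapolated: 10.9469551178 / 1 = 10.9469551178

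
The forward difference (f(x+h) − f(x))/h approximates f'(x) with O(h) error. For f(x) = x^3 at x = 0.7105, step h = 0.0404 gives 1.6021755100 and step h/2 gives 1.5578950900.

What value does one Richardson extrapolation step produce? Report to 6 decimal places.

1.513615

r = 1, so 2^r = 2.
2 × 1.5578950900 = 3.1157901800; 3.1157901800 − 1.6021755100 = 1.5136146700
Denominator 2 − 1 = 1.
Result: 1.5136146700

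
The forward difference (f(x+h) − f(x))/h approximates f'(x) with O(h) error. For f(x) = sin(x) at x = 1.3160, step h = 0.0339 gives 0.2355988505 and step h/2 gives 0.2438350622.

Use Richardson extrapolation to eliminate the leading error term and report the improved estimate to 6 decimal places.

0.252071

r = 1: numerator weight 2, denominator 1.
Numerator 2·A(h/2) − A(h) = 2·0.2438350622 − 0.2355988505 = 0.2520712739
Denominator 2 − 1 = 1.
Extrapolated: 0.2520712739 / 1 = 0.2520712739
Shift from A(h/2): +0.0082362117.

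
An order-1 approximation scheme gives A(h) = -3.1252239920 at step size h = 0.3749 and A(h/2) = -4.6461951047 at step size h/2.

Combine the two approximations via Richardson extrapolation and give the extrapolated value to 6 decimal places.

-6.167166

r = 1, so 2^r = 2.
A(h/2) − A(h) = -4.6461951047 − (-3.1252239920) = -1.5209711127
Divide by 2^1 − 1 = 1: (-1.5209711127)/1 = -1.5209711127
R = A(h/2) + (A(h/2) − A(h))/1 = -4.6461951047 − 1.5209711127 = -6.1671662174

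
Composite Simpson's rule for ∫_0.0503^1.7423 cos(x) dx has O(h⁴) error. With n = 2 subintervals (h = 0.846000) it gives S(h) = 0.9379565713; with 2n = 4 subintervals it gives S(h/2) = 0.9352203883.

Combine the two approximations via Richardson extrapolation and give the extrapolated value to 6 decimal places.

Order 4 gives 2^r = 16 and 2^r − 1 = 15.
2^4*A(h/2) = 14.9635262128; minus A(h) gives 14.0255696415.
R = 14.0255696415/15 = 0.9350379761

0.935038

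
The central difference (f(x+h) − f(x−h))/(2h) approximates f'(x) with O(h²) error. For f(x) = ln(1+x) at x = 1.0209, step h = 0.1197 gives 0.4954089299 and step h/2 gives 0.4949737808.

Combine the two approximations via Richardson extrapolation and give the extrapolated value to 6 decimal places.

0.494829

r = 2: numerator weight 4, denominator 3.
4*0.4949737808 − 0.4954089299 = 1.4844861933
Denominator 4 − 1 = 3.
R = 1.4844861933/3 = 0.4948287311
Gap between inputs: 4.351e-04; correction applied: −0.0001450497.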